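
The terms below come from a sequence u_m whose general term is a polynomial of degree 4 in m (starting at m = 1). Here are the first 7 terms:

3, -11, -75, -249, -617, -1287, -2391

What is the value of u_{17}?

-83501

1st diffs: -14, -64, -174, -368, -670, -1104.
2nd diffs: -50, -110, -194, -302, -434.
3rd diffs: -60, -84, -108, -132.
4th diffs: -24, -24, -24 (constant).
Newton forward-difference form: u_m = 3 + (-14)·C(m-1,1) + (-50)·C(m-1,2) + (-60)·C(m-1,3) + (-24)·C(m-1,4).
At m = 17: m-1 = 16, so u_{17} = 3 - 224 - 6000 - 33600 - 43680 = -83501.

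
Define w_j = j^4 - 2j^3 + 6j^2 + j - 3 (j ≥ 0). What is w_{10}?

w_{10} = 1·10^4 - 2·10^3 + 6·10^2 + 1·10 - 3 = 8607.

8607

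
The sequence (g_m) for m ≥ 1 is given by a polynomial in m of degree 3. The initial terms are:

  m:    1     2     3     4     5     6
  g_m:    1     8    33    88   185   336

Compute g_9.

1233

1st diffs: 7, 25, 55, 97, 151.
2nd diffs: 18, 30, 42, 54.
3rd diffs: 12, 12, 12 (constant).
Newton forward-difference form: g_m = 1 + 7·C(m-1,1) + 18·C(m-1,2) + 12·C(m-1,3).
At m = 9: m-1 = 8, so g_9 = 1 + 56 + 504 + 672 = 1233.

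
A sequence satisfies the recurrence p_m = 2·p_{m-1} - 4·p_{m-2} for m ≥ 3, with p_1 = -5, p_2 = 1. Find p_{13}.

Step forward from the initial values:
p_3 = 22; p_4 = 40; p_5 = -8; …; p_{10} = 2560; p_{11} = -512; p_{12} = -11264; p_{13} = -20480.

-20480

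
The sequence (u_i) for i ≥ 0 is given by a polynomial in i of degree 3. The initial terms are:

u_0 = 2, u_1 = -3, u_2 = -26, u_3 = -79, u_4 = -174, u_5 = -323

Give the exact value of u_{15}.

1st diffs: -5, -23, -53, -95, -149.
2nd diffs: -18, -30, -42, -54.
3rd diffs: -12, -12, -12 (constant).
Newton forward-difference form: u_i = 2 + (-5)·C(i,1) + (-18)·C(i,2) + (-12)·C(i,3).
At i = 15: i = 15, so u_{15} = 2 - 75 - 1890 - 5460 = -7423.

-7423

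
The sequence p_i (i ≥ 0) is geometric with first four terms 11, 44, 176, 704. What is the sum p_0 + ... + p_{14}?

Common ratio r = 4.
p_i = 11·4^(i-0).
S = 11·(4^15 - 1)/(4 - 1) = 11·(1073741824 - 1)/(3) = 3937053351.

3937053351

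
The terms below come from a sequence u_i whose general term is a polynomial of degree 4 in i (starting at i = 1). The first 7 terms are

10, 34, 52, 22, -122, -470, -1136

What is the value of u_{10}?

-6542

1st diffs: 24, 18, -30, -144, -348, -666.
2nd diffs: -6, -48, -114, -204, -318.
3rd diffs: -42, -66, -90, -114.
4th diffs: -24, -24, -24 (constant).
Newton forward-difference form: u_i = 10 + 24·C(i-1,1) + (-6)·C(i-1,2) + (-42)·C(i-1,3) + (-24)·C(i-1,4).
At i = 10: i-1 = 9, so u_{10} = 10 + 216 - 216 - 3528 - 3024 = -6542.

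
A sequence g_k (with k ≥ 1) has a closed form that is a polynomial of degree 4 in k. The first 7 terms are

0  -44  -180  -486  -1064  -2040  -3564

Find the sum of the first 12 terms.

-80762

1st diffs: -44, -136, -306, -578, -976, -1524.
2nd diffs: -92, -170, -272, -398, -548.
3rd diffs: -78, -102, -126, -150.
4th diffs: -24, -24, -24 (constant).
So g_k = -k^4 - 3k^3 - 3k^2 + k + 6.
Continuing: …, -5810, -8976, -13284, -18980, …, g_{12} = -26334.
Summing k = 1..12 (12 terms) gives -80762.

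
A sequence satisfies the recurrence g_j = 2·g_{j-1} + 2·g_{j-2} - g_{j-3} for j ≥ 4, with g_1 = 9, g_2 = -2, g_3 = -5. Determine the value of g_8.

g_4 = -23  g_5 = -54  g_6 = -149  g_7 = -383  g_8 = -1010.

-1010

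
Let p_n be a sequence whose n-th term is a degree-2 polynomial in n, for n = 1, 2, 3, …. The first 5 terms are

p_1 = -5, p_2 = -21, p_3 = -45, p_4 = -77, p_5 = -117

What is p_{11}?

-525

1st diffs: -16, -24, -32, -40.
2nd diffs: -8, -8, -8 (constant).
Newton forward-difference form: p_n = -5 + (-16)·C(n-1,1) + (-8)·C(n-1,2).
At n = 11: n-1 = 10, so p_{11} = -5 - 160 - 360 = -525.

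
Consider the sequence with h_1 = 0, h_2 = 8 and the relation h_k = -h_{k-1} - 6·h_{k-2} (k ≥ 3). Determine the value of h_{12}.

Applying the relation repeatedly:
h_3 = -8; h_4 = -40; h_5 = 88; h_6 = 152; h_7 = -680; h_8 = -232; h_9 = 4312; h_{10} = -2920; h_{11} = -22952; h_{12} = 40472.

40472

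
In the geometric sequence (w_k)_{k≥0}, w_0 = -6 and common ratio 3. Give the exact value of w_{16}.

w_k = (-6)·3^(k-0).
w_{16} = (-6)·3^16 = -258280326.

-258280326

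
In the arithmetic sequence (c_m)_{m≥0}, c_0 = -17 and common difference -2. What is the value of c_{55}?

-127

c_m = -17 + (m - 0)·(-2).
c_{55} = -17 + 55·(-2) = -127.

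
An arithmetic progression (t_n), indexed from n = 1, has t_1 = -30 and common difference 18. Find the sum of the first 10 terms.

t_n = -30 + (n - 1)·18.
t_{10} = 132; S = 10·(-30 + 132)/2 = 510.

510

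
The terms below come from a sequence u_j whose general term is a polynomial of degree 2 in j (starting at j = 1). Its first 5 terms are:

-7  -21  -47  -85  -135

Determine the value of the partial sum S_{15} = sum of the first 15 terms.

-7035

1st diffs: -14, -26, -38, -50.
2nd diffs: -12, -12, -12 (constant).
Newton forward-difference form: u_j = -7 + (-14)·C(j-1,1) + (-12)·C(j-1,2).
Continuing: …, -197, -271, -357, -455, …, u_{15} = -1295.
Summing j = 1..15 (15 terms) gives -7035.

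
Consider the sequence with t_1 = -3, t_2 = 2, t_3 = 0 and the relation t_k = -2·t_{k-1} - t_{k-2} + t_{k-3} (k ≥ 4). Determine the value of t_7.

21

Compute successive terms:
t_4 = -5;  t_5 = 12;  t_6 = -19;  t_7 = 21.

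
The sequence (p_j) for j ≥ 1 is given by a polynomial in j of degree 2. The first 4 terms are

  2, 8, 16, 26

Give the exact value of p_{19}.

416

1st diffs: 6, 8, 10.
2nd diffs: 2, 2 (constant).
Newton forward-difference form: p_j = 2 + 6·C(j-1,1) + 2·C(j-1,2).
At j = 19: j-1 = 18, so p_{19} = 2 + 108 + 306 = 416.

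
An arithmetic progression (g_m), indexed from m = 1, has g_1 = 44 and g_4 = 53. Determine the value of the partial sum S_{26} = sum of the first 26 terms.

Common difference d = (53 - 44) / (4 - 1) = 3.
g_m = 44 + (m - 1)·3.
g_{26} = 119; S = 26·(44 + 119)/2 = 2119.

2119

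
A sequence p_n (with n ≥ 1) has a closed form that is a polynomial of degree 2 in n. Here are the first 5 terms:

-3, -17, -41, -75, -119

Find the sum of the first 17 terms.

1st diffs: -14, -24, -34, -44.
2nd diffs: -10, -10, -10 (constant).
Newton forward-difference form: p_n = -3 + (-14)·C(n-1,1) + (-10)·C(n-1,2).
Continuing: …, -173, -237, -311, -395, …, p_{17} = -1427.
Summing n = 1..17 (17 terms) gives -8755.

-8755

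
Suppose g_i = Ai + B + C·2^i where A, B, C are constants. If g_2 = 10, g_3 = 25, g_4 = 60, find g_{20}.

At i = 2, 3, 4: 2A + B + 4C = 10; 3A + B + 8C = 25; 4A + B + 16C = 60.
Subtracting the first from the second: A + 4C = 15.
Subtracting the second from the third: A + 8C = 35.
Solving: C = 5, A = -5, then B = 0.
Hence g_{20} = -5·20 + 0 + 5·1048576 = 5242780.

5242780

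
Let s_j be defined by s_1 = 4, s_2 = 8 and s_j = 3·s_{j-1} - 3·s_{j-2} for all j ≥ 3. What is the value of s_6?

-36

Step forward from the initial values:
s_3 = 12  s_4 = 12  s_5 = 0  s_6 = -36.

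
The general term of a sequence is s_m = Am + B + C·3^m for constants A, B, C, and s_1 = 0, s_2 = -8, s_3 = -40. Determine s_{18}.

-774840904

The three given values yield: A + B + 3C = 0; 2A + B + 9C = -8; 3A + B + 27C = -40.
Subtracting the first from the second: A + 6C = -8.
Subtracting the second from the third: A + 18C = -32.
Solving: C = -2, A = 4, then B = 2.
So s_m = 4·m + 2 + (-2)·3^m; at m=18 this is -774840904.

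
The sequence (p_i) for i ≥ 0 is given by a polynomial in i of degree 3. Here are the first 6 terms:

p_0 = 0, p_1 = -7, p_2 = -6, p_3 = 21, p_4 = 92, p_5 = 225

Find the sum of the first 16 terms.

1st diffs: -7, 1, 27, 71, 133.
2nd diffs: 8, 26, 44, 62.
3rd diffs: 18, 18, 18 (constant).
So p_i = 3i^3 - 5i^2 - 5i.
Continuing: …, 438, 749, 1176, 1737, …, p_{15} = 8925.
Summing i = 0..15 (16 terms) gives 36400.

36400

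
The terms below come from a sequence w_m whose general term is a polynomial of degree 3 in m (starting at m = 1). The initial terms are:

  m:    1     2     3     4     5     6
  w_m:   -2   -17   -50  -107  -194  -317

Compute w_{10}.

1st diffs: -15, -33, -57, -87, -123.
2nd diffs: -18, -24, -30, -36.
3rd diffs: -6, -6, -6 (constant).
Newton forward-difference form: w_m = -2 + (-15)·C(m-1,1) + (-18)·C(m-1,2) + (-6)·C(m-1,3).
At m = 10: m-1 = 9, so w_{10} = -2 - 135 - 648 - 504 = -1289.

-1289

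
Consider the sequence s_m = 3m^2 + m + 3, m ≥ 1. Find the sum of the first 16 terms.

4672

Over m = 1..16: Σm = 136, Σm² = 1496.
Total = (3)·1496 + (1)·136 + (3)·16 = 4672.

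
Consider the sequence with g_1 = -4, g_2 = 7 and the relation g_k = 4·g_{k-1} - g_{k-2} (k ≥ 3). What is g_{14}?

Iterate the recurrence:
g_3 = 32  g_4 = 121  g_5 = 452  …  g_{11} = 1221392  g_{12} = 4558297  g_{13} = 17011796  g_{14} = 63488887.

63488887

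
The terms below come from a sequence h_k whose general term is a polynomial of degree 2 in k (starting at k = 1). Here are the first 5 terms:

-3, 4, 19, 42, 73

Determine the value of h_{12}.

514

1st diffs: 7, 15, 23, 31.
2nd diffs: 8, 8, 8 (constant).
Newton forward-difference form: h_k = -3 + 7·C(k-1,1) + 8·C(k-1,2).
At k = 12: k-1 = 11, so h_{12} = -3 + 77 + 440 = 514.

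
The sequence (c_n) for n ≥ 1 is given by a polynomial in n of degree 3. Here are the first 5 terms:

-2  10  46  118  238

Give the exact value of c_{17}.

9790

1st diffs: 12, 36, 72, 120.
2nd diffs: 24, 36, 48.
3rd diffs: 12, 12 (constant).
So c_n = 2n^3 - 2n - 2.
Evaluating at n = 17 gives c_{17} = 9790.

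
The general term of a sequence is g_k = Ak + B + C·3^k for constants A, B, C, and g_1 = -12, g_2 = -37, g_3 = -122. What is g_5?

The three given values yield: A + B + 3C = -12; 2A + B + 9C = -37; 3A + B + 27C = -122.
Subtracting the first from the second: A + 6C = -25.
Subtracting the second from the third: A + 18C = -85.
Solving: C = -5, A = 5, then B = -2.
Therefore g_5 = 25 + (-2) + (-5)·243 = -1192.

-1192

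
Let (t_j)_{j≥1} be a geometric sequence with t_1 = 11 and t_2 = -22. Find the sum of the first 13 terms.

Common ratio r = -2.
t_j = 11·(-2)^(j-1).
S = 11·((-2)^13 - 1)/(-2 - 1) = 11·(-8192 - 1)/(-3) = 30041.

30041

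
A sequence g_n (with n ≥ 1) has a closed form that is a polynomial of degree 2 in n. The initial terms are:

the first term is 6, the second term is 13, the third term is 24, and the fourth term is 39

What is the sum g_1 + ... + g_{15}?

1st diffs: 7, 11, 15.
2nd diffs: 4, 4 (constant).
So g_n = 2n^2 + n + 3.
Continuing: …, 58, 81, 108, 139, …, g_{15} = 468.
Summing n = 1..15 (15 terms) gives 2645.

2645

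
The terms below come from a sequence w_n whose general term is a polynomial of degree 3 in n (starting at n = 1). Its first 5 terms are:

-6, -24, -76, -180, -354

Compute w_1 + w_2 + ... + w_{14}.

1st diffs: -18, -52, -104, -174.
2nd diffs: -34, -52, -70.
3rd diffs: -18, -18 (constant).
Newton forward-difference form: w_n = -6 + (-18)·C(n-1,1) + (-34)·C(n-1,2) + (-18)·C(n-1,3).
Continuing: …, -616, -984, -1476, -2110, …, w_{14} = -8040.
Summing n = 1..14 (14 terms) gives -32116.

-32116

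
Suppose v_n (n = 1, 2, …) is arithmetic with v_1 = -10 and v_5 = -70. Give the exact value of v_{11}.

-160

Common difference d = (-70 - (-10)) / (5 - 1) = -15.
v_n = -10 + (n - 1)·(-15).
v_{11} = -10 + 10·(-15) = -160.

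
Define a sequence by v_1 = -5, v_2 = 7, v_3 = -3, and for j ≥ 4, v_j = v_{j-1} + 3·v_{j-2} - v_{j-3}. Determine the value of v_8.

307

v_4 = 23, v_5 = 7, v_6 = 79, v_7 = 77, v_8 = 307.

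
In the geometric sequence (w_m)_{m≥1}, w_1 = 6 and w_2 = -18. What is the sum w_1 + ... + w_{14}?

Common ratio r = -3.
w_m = 6·(-3)^(m-1).
S = 6·((-3)^14 - 1)/(-3 - 1) = 6·(4782969 - 1)/(-4) = -7174452.

-7174452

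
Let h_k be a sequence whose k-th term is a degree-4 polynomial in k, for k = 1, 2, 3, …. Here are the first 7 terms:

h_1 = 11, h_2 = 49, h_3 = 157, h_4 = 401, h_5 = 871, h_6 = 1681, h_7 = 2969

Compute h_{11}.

16501

1st diffs: 38, 108, 244, 470, 810, 1288.
2nd diffs: 70, 136, 226, 340, 478.
3rd diffs: 66, 90, 114, 138.
4th diffs: 24, 24, 24 (constant).
Newton forward-difference form: h_k = 11 + 38·C(k-1,1) + 70·C(k-1,2) + 66·C(k-1,3) + 24·C(k-1,4).
At k = 11: k-1 = 10, so h_{11} = 11 + 380 + 3150 + 7920 + 5040 = 16501.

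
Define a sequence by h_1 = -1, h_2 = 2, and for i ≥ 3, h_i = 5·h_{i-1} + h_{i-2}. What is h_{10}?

Iterate the recurrence:
h_3 = 9;  h_4 = 47;  h_5 = 244;  h_6 = 1267;  h_7 = 6579;  h_8 = 34162;  h_9 = 177389;  h_{10} = 921107.

921107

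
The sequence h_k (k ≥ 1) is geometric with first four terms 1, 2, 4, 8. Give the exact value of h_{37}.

Common ratio r = 2.
h_k = 1·2^(k-1).
h_{37} = 1·2^36 = 68719476736.

68719476736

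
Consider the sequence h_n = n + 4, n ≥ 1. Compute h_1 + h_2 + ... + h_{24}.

Over n = 1..24: Σn = 300.
Total = (1)·300 + (4)·24 = 396.

396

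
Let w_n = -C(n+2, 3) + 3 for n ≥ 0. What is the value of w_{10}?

C(12, 3) = 220, so w_{10} = -217.

-217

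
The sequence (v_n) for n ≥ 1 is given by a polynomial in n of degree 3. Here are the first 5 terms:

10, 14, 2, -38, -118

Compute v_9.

-1078

1st diffs: 4, -12, -40, -80.
2nd diffs: -16, -28, -40.
3rd diffs: -12, -12 (constant).
So v_n = -2n^3 + 4n^2 + 6n + 2.
Evaluating at n = 9 gives v_9 = -1078.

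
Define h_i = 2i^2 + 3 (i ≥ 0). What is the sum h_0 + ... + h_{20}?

Over i = 0..20: Σi = 210, Σi² = 2870.
Total = (2)·2870 + (3)·21 = 5803.

5803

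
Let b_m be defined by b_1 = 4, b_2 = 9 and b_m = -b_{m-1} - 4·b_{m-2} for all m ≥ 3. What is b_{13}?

b_3 = -25  b_4 = -11  b_5 = 111  …  b_{10} = -3443  b_{11} = -9  b_{12} = 13781  b_{13} = -13745.

-13745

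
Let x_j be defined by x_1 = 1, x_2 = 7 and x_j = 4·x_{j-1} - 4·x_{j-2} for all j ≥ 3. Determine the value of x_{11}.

26624

Compute successive terms:
x_3 = 24, x_4 = 68, x_5 = 176, x_6 = 432, x_7 = 1024, x_8 = 2368, x_9 = 5376, x_{10} = 12032, x_{11} = 26624.
(Characteristic roots are 2 and 2.)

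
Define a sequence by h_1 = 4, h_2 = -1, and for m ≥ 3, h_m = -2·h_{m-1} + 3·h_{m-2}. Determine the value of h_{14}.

h_3 = 14; h_4 = -31; h_5 = 104; …; h_{11} = 73814; h_{12} = -221431; h_{13} = 664304; h_{14} = -1992901.
(Characteristic roots are 1 and -3.)

-1992901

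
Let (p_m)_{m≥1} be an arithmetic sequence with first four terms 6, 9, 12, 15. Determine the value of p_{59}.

Common difference d = 3.
p_m = 6 + (m - 1)·3.
p_{59} = 6 + 58·3 = 180.

180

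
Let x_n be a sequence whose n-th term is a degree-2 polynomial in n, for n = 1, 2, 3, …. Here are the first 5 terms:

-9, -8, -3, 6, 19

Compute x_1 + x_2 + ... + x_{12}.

838

1st diffs: 1, 5, 9, 13.
2nd diffs: 4, 4, 4 (constant).
Newton forward-difference form: x_n = -9 + 1·C(n-1,1) + 4·C(n-1,2).
Continuing: …, 36, 57, 82, 111, …, x_{12} = 222.
Summing n = 1..12 (12 terms) gives 838.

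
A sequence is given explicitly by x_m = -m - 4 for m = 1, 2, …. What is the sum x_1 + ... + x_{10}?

-95

Over m = 1..10: Σm = 55.
Total = (-1)·55 + (-4)·10 = -95.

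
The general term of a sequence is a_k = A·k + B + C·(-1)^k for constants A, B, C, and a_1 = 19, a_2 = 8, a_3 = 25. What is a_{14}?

At k = 1, 2, 3: A + B - C = 19; 2A + B + C = 8; 3A + B - C = 25.
Subtracting the first from the second: A + 2C = -11.
Subtracting the second from the third: A - 2C = 17.
Solving: C = -7, A = 3, then B = 9.
Therefore a_{14} = 42 + 9 + (-7)·1 = 44.

44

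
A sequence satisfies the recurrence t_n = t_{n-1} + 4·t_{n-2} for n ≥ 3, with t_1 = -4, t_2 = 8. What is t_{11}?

4792

Step forward from the initial values:
t_3 = -8; t_4 = 24; t_5 = -8; t_6 = 88; t_7 = 56; t_8 = 408; t_9 = 632; t_{10} = 2264; t_{11} = 4792.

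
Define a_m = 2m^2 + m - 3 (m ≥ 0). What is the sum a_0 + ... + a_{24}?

Over m = 0..24: Σm = 300, Σm² = 4900.
Total = (2)·4900 + (1)·300 + (-3)·25 = 10025.

10025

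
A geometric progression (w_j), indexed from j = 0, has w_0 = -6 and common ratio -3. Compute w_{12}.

w_j = (-6)·(-3)^(j-0).
w_{12} = (-6)·(-3)^12 = -3188646.

-3188646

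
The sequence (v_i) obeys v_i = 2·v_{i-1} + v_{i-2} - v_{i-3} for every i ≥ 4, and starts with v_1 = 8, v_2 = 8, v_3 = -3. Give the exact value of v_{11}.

Step forward from the initial values:
v_4 = -6, v_5 = -23, v_6 = -49, v_7 = -115, v_8 = -256, v_9 = -578, v_{10} = -1297, v_{11} = -2916.

-2916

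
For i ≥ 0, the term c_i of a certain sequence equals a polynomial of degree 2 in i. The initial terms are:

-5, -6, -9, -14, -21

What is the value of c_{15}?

1st diffs: -1, -3, -5, -7.
2nd diffs: -2, -2, -2 (constant).
Newton forward-difference form: c_i = -5 + (-1)·C(i,1) + (-2)·C(i,2).
At i = 15: i = 15, so c_{15} = -5 - 15 - 210 = -230.

-230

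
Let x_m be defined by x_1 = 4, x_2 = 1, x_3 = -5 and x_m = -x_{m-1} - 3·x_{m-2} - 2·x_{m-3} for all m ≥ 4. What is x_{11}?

-429

Step forward from the initial values:
x_4 = -6, x_5 = 19, x_6 = 9, x_7 = -54, x_8 = -11, x_9 = 155, x_{10} = -14, x_{11} = -429.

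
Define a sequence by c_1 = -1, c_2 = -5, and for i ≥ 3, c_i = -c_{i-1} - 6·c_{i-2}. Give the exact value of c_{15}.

Compute successive terms:
c_3 = 11; c_4 = 19; c_5 = -85; …; c_{12} = -42509; c_{13} = -30421; c_{14} = 285475; c_{15} = -102949.

-102949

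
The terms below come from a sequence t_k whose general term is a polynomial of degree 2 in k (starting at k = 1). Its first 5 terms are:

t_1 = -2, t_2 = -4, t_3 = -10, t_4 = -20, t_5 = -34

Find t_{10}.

-164

1st diffs: -2, -6, -10, -14.
2nd diffs: -4, -4, -4 (constant).
Newton forward-difference form: t_k = -2 + (-2)·C(k-1,1) + (-4)·C(k-1,2).
At k = 10: k-1 = 9, so t_{10} = -2 - 18 - 144 = -164.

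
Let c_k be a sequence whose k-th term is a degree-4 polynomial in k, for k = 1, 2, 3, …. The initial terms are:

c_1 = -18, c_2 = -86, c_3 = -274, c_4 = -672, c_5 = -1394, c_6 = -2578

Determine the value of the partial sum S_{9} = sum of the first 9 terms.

1st diffs: -68, -188, -398, -722, -1184.
2nd diffs: -120, -210, -324, -462.
3rd diffs: -90, -114, -138.
4th diffs: -24, -24 (constant).
So c_k = -k^4 - 5k^3 - 5k^2 - 3k - 4.
Continuing: -4386, -7004, -10642.
Summing k = 1..9 (9 terms) gives -27054.

-27054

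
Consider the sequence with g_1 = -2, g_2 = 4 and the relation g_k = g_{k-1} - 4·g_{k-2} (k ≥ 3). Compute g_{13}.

6988

g_3 = 12;  g_4 = -4;  g_5 = -52;  …;  g_{10} = -1636;  g_{11} = -148;  g_{12} = 6396;  g_{13} = 6988.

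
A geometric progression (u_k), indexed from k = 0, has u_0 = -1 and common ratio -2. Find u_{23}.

8388608

u_k = (-1)·(-2)^(k-0).
u_{23} = (-1)·(-2)^23 = 8388608.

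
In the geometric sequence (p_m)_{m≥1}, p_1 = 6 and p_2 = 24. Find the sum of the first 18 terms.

Common ratio r = 4.
p_m = 6·4^(m-1).
S = 6·(4^18 - 1)/(4 - 1) = 6·(68719476736 - 1)/(3) = 137438953470.

137438953470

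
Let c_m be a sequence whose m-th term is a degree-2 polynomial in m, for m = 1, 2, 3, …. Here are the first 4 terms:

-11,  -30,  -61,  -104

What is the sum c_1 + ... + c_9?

1st diffs: -19, -31, -43.
2nd diffs: -12, -12 (constant).
So c_m = -6m^2 - m - 4.
Continuing: …, -159, -226, -305, -396, …, c_9 = -499.
Summing m = 1..9 (9 terms) gives -1791.

-1791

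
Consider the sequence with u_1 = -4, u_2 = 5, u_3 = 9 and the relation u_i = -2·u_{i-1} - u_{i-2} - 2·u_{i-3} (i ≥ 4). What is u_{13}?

4091

Step forward from the initial values:
u_4 = -15  u_5 = 11  u_6 = -25  u_7 = 69  u_8 = -135  u_9 = 251  u_{10} = -505  u_{11} = 1029  u_{12} = -2055  u_{13} = 4091.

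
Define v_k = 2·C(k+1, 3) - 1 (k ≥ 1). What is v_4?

19

C(5, 3) = 10, so v_4 = 19.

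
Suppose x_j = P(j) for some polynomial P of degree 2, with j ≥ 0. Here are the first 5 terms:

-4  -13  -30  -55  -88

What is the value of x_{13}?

-745

1st diffs: -9, -17, -25, -33.
2nd diffs: -8, -8, -8 (constant).
Newton forward-difference form: x_j = -4 + (-9)·C(j,1) + (-8)·C(j,2).
At j = 13: j = 13, so x_{13} = -4 - 117 - 624 = -745.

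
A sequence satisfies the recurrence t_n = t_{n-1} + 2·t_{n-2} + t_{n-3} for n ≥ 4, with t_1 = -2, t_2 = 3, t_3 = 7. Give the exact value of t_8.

266

Compute successive terms:
t_4 = 11; t_5 = 28; t_6 = 57; t_7 = 124; t_8 = 266.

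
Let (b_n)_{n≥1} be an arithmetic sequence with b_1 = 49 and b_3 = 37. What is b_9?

1

Common difference d = (37 - 49) / (3 - 1) = -6.
b_n = 49 + (n - 1)·(-6).
b_9 = 49 + 8·(-6) = 1.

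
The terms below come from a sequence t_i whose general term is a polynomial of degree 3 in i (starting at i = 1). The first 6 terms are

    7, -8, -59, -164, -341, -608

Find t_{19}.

-20459

1st diffs: -15, -51, -105, -177, -267.
2nd diffs: -36, -54, -72, -90.
3rd diffs: -18, -18, -18 (constant).
Newton forward-difference form: t_i = 7 + (-15)·C(i-1,1) + (-36)·C(i-1,2) + (-18)·C(i-1,3).
At i = 19: i-1 = 18, so t_{19} = 7 - 270 - 5508 - 14688 = -20459.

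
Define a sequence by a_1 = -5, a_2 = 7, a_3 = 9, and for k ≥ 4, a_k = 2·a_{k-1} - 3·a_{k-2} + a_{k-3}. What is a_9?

Compute successive terms:
a_4 = -8  a_5 = -36  a_6 = -39  a_7 = 22  a_8 = 125  a_9 = 145.

145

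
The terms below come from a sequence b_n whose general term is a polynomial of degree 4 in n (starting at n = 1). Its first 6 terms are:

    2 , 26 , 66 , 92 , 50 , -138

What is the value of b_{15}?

-33150

1st diffs: 24, 40, 26, -42, -188.
2nd diffs: 16, -14, -68, -146.
3rd diffs: -30, -54, -78.
4th diffs: -24, -24 (constant).
Newton forward-difference form: b_n = 2 + 24·C(n-1,1) + 16·C(n-1,2) + (-30)·C(n-1,3) + (-24)·C(n-1,4).
At n = 15: n-1 = 14, so b_{15} = 2 + 336 + 1456 - 10920 - 24024 = -33150.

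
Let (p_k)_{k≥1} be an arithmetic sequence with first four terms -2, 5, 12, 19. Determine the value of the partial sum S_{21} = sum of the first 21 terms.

1428

Common difference d = 7.
p_k = -2 + (k - 1)·7.
p_{21} = 138; S = 21·(-2 + 138)/2 = 1428.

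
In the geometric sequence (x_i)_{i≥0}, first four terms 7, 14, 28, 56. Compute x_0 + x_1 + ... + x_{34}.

240518168569

Common ratio r = 2.
x_i = 7·2^(i-0).
S = 7·(2^35 - 1)/(2 - 1) = 7·(34359738368 - 1)/(1) = 240518168569.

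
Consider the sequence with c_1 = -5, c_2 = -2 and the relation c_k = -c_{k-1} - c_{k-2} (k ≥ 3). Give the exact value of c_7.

Applying the relation repeatedly:
c_3 = 7  c_4 = -5  c_5 = -2  c_6 = 7  c_7 = -5.

-5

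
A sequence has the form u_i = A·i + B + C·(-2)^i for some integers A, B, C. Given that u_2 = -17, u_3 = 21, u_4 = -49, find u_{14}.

Plug in i = 2, 3, 4: 2A + B + 4C = -17; 3A + B - 8C = 21; 4A + B + 16C = -49.
Subtracting the first from the second: A - 12C = 38.
Subtracting the second from the third: A + 24C = -70.
Solving: C = -3, A = 2, then B = -9.
So u_i = 2·i + (-9) + (-3)·(-2)^i; at i=14 this is -49133.

-49133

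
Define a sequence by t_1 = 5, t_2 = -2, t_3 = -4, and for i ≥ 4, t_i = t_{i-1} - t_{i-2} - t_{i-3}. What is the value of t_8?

9

t_4 = -7  t_5 = -1  t_6 = 10  t_7 = 18  t_8 = 9.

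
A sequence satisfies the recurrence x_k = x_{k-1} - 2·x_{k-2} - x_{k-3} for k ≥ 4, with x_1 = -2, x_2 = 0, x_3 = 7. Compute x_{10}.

Step forward from the initial values:
x_4 = 9  x_5 = -5  x_6 = -30  x_7 = -29  x_8 = 36  x_9 = 124  x_{10} = 81.

81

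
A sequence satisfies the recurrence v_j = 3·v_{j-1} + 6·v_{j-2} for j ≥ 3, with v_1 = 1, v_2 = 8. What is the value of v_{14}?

348171858

Applying the relation repeatedly:
v_3 = 30, v_4 = 138, v_5 = 594, …, v_{11} = 4165506, v_{12} = 18212850, v_{13} = 79631586, v_{14} = 348171858.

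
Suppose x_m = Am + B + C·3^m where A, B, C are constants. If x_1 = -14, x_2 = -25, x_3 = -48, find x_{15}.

-14348988

At m = 1, 2, 3: A + B + 3C = -14; 2A + B + 9C = -25; 3A + B + 27C = -48.
Subtracting the first from the second: A + 6C = -11.
Subtracting the second from the third: A + 18C = -23.
Solving: C = -1, A = -5, then B = -6.
Therefore x_{15} = -75 + (-6) + (-1)·14348907 = -14348988.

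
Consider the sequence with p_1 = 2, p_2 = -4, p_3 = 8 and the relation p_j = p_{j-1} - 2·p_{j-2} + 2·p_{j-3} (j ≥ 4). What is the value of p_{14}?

Applying the relation repeatedly:
p_4 = 20  p_5 = -4  p_6 = -28  …  p_{11} = 68  p_{12} = 260  p_{13} = -124  p_{14} = -508.

-508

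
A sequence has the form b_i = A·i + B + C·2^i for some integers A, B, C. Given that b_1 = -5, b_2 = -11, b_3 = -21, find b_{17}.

Plug in i = 1, 2, 3: A + B + 2C = -5; 2A + B + 4C = -11; 3A + B + 8C = -21.
Subtracting the first from the second: A + 2C = -6.
Subtracting the second from the third: A + 4C = -10.
Solving: C = -2, A = -2, then B = 1.
So b_i = -2·i + 1 + (-2)·2^i; at i=17 this is -262177.

-262177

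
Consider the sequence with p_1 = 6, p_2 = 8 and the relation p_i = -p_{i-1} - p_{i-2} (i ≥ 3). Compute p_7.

6

Step forward from the initial values:
p_3 = -14; p_4 = 6; p_5 = 8; p_6 = -14; p_7 = 6.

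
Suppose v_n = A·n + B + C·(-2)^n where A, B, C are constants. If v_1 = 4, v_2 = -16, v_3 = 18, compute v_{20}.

-3145768

Write the equations: A + B - 2C = 4; 2A + B + 4C = -16; 3A + B - 8C = 18.
Subtracting the first from the second: A + 6C = -20.
Subtracting the second from the third: A - 12C = 34.
Solving: C = -3, A = -2, then B = 0.
Therefore v_{20} = -40 + 0 + (-3)·1048576 = -3145768.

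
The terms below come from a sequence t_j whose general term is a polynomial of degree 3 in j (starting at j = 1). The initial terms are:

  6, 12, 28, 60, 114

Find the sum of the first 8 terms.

1196

1st diffs: 6, 16, 32, 54.
2nd diffs: 10, 16, 22.
3rd diffs: 6, 6 (constant).
Newton forward-difference form: t_j = 6 + 6·C(j-1,1) + 10·C(j-1,2) + 6·C(j-1,3).
Continuing: 196, 312, 468.
Summing j = 1..8 (8 terms) gives 1196.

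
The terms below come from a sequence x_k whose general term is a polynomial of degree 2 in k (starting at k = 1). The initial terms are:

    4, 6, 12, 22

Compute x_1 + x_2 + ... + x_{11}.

814

1st diffs: 2, 6, 10.
2nd diffs: 4, 4 (constant).
Newton forward-difference form: x_k = 4 + 2·C(k-1,1) + 4·C(k-1,2).
Continuing: …, 36, 54, 76, 102, …, x_{11} = 204.
Summing k = 1..11 (11 terms) gives 814.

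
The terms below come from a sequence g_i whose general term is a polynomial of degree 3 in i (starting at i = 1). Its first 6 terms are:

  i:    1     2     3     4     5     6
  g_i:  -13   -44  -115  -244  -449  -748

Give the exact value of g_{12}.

-5524

1st diffs: -31, -71, -129, -205, -299.
2nd diffs: -40, -58, -76, -94.
3rd diffs: -18, -18, -18 (constant).
Newton forward-difference form: g_i = -13 + (-31)·C(i-1,1) + (-40)·C(i-1,2) + (-18)·C(i-1,3).
At i = 12: i-1 = 11, so g_{12} = -13 - 341 - 2200 - 2970 = -5524.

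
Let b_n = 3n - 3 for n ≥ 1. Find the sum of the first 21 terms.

Over n = 1..21: Σn = 231.
Total = (3)·231 + (-3)·21 = 630.

630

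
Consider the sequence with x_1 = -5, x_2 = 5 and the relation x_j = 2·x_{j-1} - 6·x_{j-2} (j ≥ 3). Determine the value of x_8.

Iterate the recurrence:
x_3 = 40  x_4 = 50  x_5 = -140  x_6 = -580  x_7 = -320  x_8 = 2840.

2840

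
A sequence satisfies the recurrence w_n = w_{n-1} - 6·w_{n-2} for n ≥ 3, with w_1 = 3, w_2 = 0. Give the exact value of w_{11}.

6570

Step forward from the initial values:
w_3 = -18, w_4 = -18, w_5 = 90, w_6 = 198, w_7 = -342, w_8 = -1530, w_9 = 522, w_{10} = 9702, w_{11} = 6570.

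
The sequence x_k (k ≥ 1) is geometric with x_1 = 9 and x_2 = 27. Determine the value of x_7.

6561

Common ratio r = 3.
x_k = 9·3^(k-1).
x_7 = 9·3^6 = 6561.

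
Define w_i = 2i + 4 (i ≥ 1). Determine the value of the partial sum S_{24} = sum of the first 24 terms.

Over i = 1..24: Σi = 300.
Total = (2)·300 + (4)·24 = 696.

696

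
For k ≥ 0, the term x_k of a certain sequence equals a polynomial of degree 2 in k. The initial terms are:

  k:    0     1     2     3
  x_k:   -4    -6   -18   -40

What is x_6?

-166

1st diffs: -2, -12, -22.
2nd diffs: -10, -10 (constant).
Newton forward-difference form: x_k = -4 + (-2)·C(k,1) + (-10)·C(k,2).
At k = 6: k = 6, so x_6 = -4 - 12 - 150 = -166.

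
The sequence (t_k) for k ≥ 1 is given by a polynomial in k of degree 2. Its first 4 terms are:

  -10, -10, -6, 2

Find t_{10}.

134

1st diffs: 0, 4, 8.
2nd diffs: 4, 4 (constant).
Newton forward-difference form: t_k = -10 + 4·C(k-1,2).
At k = 10: k-1 = 9, so t_{10} = -10 + 144 = 134.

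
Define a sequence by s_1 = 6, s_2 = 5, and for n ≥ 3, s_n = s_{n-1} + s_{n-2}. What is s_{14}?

Iterate the recurrence:
s_3 = 11; s_4 = 16; s_5 = 27; …; s_{11} = 479; s_{12} = 775; s_{13} = 1254; s_{14} = 2029.

2029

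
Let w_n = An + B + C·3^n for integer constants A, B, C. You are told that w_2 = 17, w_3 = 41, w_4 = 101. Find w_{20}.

3486784517

Write the equations: 2A + B + 9C = 17; 3A + B + 27C = 41; 4A + B + 81C = 101.
Subtracting the first from the second: A + 18C = 24.
Subtracting the second from the third: A + 54C = 60.
Solving: C = 1, A = 6, then B = -4.
So w_n = 6·n + (-4) + 1·3^n; at n=20 this is 3486784517.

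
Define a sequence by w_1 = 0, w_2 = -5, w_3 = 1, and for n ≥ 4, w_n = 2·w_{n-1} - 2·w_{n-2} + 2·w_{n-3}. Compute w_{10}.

Applying the relation repeatedly:
w_4 = 12;  w_5 = 12;  w_6 = 2;  w_7 = 4;  w_8 = 28;  w_9 = 52;  w_{10} = 56.

56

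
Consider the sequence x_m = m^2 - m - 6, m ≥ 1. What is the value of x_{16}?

x_{16} = 1·16^2 - 1·16 - 6 = 234.

234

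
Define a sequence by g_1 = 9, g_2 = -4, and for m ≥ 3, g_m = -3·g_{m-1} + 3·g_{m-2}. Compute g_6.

-1899

g_3 = 39, g_4 = -129, g_5 = 504, g_6 = -1899.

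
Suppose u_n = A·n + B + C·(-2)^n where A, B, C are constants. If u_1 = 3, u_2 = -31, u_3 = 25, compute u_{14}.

Plug in n = 1, 2, 3: A + B - 2C = 3; 2A + B + 4C = -31; 3A + B - 8C = 25.
Subtracting the first from the second: A + 6C = -34.
Subtracting the second from the third: A - 12C = 56.
Solving: C = -5, A = -4, then B = -3.
So u_n = -4·n + (-3) + (-5)·(-2)^n; at n=14 this is -81979.

-81979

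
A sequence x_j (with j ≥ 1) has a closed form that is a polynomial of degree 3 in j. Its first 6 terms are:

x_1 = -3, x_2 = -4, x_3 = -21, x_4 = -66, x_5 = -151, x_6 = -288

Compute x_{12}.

1st diffs: -1, -17, -45, -85, -137.
2nd diffs: -16, -28, -40, -52.
3rd diffs: -12, -12, -12 (constant).
Newton forward-difference form: x_j = -3 + (-1)·C(j-1,1) + (-16)·C(j-1,2) + (-12)·C(j-1,3).
At j = 12: j-1 = 11, so x_{12} = -3 - 11 - 880 - 1980 = -2874.

-2874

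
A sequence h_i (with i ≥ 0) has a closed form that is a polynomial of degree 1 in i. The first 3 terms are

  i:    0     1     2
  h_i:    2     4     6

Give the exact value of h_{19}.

40

1st diffs: 2, 2 (constant).
So h_i = 2i + 2.
Evaluating at i = 19 gives h_{19} = 40.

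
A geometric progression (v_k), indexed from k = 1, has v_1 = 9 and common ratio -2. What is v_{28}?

-1207959552

v_k = 9·(-2)^(k-1).
v_{28} = 9·(-2)^27 = -1207959552.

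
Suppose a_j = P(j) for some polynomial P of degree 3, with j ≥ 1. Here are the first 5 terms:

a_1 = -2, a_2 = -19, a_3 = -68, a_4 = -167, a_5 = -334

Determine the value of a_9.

1st diffs: -17, -49, -99, -167.
2nd diffs: -32, -50, -68.
3rd diffs: -18, -18 (constant).
Newton forward-difference form: a_j = -2 + (-17)·C(j-1,1) + (-32)·C(j-1,2) + (-18)·C(j-1,3).
At j = 9: j-1 = 8, so a_9 = -2 - 136 - 896 - 1008 = -2042.

-2042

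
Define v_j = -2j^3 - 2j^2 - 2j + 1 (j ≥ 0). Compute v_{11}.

-2925

v_{11} = -2·11^3 - 2·11^2 - 2·11 + 1 = -2925.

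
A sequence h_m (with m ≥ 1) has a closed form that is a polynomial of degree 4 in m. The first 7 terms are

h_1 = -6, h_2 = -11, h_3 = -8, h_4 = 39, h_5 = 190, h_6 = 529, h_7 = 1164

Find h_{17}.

1st diffs: -5, 3, 47, 151, 339, 635.
2nd diffs: 8, 44, 104, 188, 296.
3rd diffs: 36, 60, 84, 108.
4th diffs: 24, 24, 24 (constant).
Newton forward-difference form: h_m = -6 + (-5)·C(m-1,1) + 8·C(m-1,2) + 36·C(m-1,3) + 24·C(m-1,4).
At m = 17: m-1 = 16, so h_{17} = -6 - 80 + 960 + 20160 + 43680 = 64714.

64714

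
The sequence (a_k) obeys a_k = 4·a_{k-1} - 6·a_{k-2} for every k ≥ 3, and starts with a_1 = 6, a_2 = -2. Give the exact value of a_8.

3568

Applying the relation repeatedly:
a_3 = -44; a_4 = -164; a_5 = -392; a_6 = -584; a_7 = 16; a_8 = 3568.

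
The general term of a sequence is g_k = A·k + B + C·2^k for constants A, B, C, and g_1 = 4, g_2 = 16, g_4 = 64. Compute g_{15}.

Plug in k = 1, 2, 4: A + B + 2C = 4; 2A + B + 4C = 16; 4A + B + 16C = 64.
Subtracting the first from the second: A + 2C = 12.
Subtracting the second from the third: 2A + 12C = 48.
Solving: C = 3, A = 6, then B = -8.
Hence g_{15} = 6·15 + (-8) + 3·32768 = 98386.

98386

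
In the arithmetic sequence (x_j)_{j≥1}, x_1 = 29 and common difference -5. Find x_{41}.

-171

x_j = 29 + (j - 1)·(-5).
x_{41} = 29 + 40·(-5) = -171.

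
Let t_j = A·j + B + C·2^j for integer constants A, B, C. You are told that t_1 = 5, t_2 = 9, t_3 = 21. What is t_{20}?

Write the equations: A + B + 2C = 5; 2A + B + 4C = 9; 3A + B + 8C = 21.
Subtracting the first from the second: A + 2C = 4.
Subtracting the second from the third: A + 4C = 12.
Solving: C = 4, A = -4, then B = 1.
So t_j = -4·j + 1 + 4·2^j; at j=20 this is 4194225.

4194225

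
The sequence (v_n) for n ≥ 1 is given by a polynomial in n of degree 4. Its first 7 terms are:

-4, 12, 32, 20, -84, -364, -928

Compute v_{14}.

-26940

1st diffs: 16, 20, -12, -104, -280, -564.
2nd diffs: 4, -32, -92, -176, -284.
3rd diffs: -36, -60, -84, -108.
4th diffs: -24, -24, -24 (constant).
Newton forward-difference form: v_n = -4 + 16·C(n-1,1) + 4·C(n-1,2) + (-36)·C(n-1,3) + (-24)·C(n-1,4).
At n = 14: n-1 = 13, so v_{14} = -4 + 208 + 312 - 10296 - 17160 = -26940.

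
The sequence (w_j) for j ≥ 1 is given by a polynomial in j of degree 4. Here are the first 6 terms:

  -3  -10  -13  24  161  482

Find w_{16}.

1st diffs: -7, -3, 37, 137, 321.
2nd diffs: 4, 40, 100, 184.
3rd diffs: 36, 60, 84.
4th diffs: 24, 24 (constant).
So w_j = j^4 - 4j^3 + j^2 + 3j - 4.
Evaluating at j = 16 gives w_{16} = 49452.

49452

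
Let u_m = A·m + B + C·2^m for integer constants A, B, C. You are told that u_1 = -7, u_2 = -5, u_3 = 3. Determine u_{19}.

1572779

At m = 1, 2, 3: A + B + 2C = -7; 2A + B + 4C = -5; 3A + B + 8C = 3.
Subtracting the first from the second: A + 2C = 2.
Subtracting the second from the third: A + 4C = 8.
Solving: C = 3, A = -4, then B = -9.
Therefore u_{19} = -76 + (-9) + 3·524288 = 1572779.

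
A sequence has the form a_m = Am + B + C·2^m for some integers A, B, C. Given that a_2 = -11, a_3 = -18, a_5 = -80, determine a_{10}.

Plug in m = 2, 3, 5: 2A + B + 4C = -11; 3A + B + 8C = -18; 5A + B + 32C = -80.
Subtracting the first from the second: A + 4C = -7.
Subtracting the second from the third: 2A + 24C = -62.
Solving: C = -3, A = 5, then B = -9.
Hence a_{10} = 5·10 + (-9) + (-3)·1024 = -3031.

-3031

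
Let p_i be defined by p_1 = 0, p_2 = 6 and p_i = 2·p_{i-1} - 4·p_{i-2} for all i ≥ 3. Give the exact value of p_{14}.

24576

Iterate the recurrence:
p_3 = 12, p_4 = 0, p_5 = -48, …, p_{11} = -3072, p_{12} = -6144, p_{13} = 0, p_{14} = 24576.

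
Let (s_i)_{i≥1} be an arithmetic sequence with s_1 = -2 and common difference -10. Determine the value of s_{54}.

-532

s_i = -2 + (i - 1)·(-10).
s_{54} = -2 + 53·(-10) = -532.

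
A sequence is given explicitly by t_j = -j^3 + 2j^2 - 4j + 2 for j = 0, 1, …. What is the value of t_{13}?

-1909

t_{13} = -1·13^3 + 2·13^2 - 4·13 + 2 = -1909.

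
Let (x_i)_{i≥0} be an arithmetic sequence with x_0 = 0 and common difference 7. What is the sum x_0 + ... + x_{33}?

3927

x_i = 0 + (i - 0)·7.
x_{33} = 231; S = 34·(0 + 231)/2 = 3927.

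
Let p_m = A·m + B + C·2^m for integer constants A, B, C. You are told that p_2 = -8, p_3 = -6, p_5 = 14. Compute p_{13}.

Plug in m = 2, 3, 5: 2A + B + 4C = -8; 3A + B + 8C = -6; 5A + B + 32C = 14.
Subtracting the first from the second: A + 4C = 2.
Subtracting the second from the third: 2A + 24C = 20.
Solving: C = 1, A = -2, then B = -8.
Therefore p_{13} = -26 + (-8) + 1·8192 = 8158.

8158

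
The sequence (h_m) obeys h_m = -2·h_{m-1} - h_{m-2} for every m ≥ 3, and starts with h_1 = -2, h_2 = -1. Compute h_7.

16

Iterate the recurrence:
h_3 = 4, h_4 = -7, h_5 = 10, h_6 = -13, h_7 = 16.
(Characteristic roots are -1 and -1.)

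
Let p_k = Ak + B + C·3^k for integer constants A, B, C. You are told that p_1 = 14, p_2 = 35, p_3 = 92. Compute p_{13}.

4783010

Plug in k = 1, 2, 3: A + B + 3C = 14; 2A + B + 9C = 35; 3A + B + 27C = 92.
Subtracting the first from the second: A + 6C = 21.
Subtracting the second from the third: A + 18C = 57.
Solving: C = 3, A = 3, then B = 2.
So p_k = 3·k + 2 + 3·3^k; at k=13 this is 4783010.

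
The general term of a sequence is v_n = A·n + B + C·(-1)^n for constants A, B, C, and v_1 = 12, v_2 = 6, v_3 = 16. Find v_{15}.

40

Plug in n = 1, 2, 3: A + B - C = 12; 2A + B + C = 6; 3A + B - C = 16.
Subtracting the first from the second: A + 2C = -6.
Subtracting the second from the third: A - 2C = 10.
Solving: C = -4, A = 2, then B = 6.
Hence v_{15} = 2·15 + 6 + (-4)·(-1) = 40.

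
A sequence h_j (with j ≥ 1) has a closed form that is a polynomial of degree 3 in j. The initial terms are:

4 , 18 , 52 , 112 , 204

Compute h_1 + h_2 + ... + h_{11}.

1st diffs: 14, 34, 60, 92.
2nd diffs: 20, 26, 32.
3rd diffs: 6, 6 (constant).
Newton forward-difference form: h_j = 4 + 14·C(j-1,1) + 20·C(j-1,2) + 6·C(j-1,3).
Continuing: …, 334, 508, 732, 1012, …, h_{11} = 1764.
Summing j = 1..11 (11 terms) gives 6094.

6094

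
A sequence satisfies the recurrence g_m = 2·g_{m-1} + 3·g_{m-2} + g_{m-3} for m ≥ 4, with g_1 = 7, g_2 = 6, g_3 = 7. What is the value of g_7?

Applying the relation repeatedly:
g_4 = 39  g_5 = 105  g_6 = 334  g_7 = 1022.

1022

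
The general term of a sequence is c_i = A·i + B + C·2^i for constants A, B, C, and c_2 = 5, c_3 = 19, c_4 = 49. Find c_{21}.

8388559

Plug in i = 2, 3, 4: 2A + B + 4C = 5; 3A + B + 8C = 19; 4A + B + 16C = 49.
Subtracting the first from the second: A + 4C = 14.
Subtracting the second from the third: A + 8C = 30.
Solving: C = 4, A = -2, then B = -7.
So c_i = -2·i + (-7) + 4·2^i; at i=21 this is 8388559.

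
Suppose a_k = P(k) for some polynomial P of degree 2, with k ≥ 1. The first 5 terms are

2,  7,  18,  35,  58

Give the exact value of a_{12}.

1st diffs: 5, 11, 17, 23.
2nd diffs: 6, 6, 6 (constant).
So a_k = 3k^2 - 4k + 3.
Evaluating at k = 12 gives a_{12} = 387.

387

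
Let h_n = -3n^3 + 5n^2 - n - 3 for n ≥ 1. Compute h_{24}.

h_{24} = -3·24^3 + 5·24^2 - 1·24 - 3 = -38619.

-38619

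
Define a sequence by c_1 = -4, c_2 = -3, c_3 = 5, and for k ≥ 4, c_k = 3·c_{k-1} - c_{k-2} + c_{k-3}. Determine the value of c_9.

1988

Applying the relation repeatedly:
c_4 = 14  c_5 = 34  c_6 = 93  c_7 = 259  c_8 = 718  c_9 = 1988.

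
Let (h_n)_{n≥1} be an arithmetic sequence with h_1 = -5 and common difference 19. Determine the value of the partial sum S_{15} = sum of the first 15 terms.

1920

h_n = -5 + (n - 1)·19.
h_{15} = 261; S = 15·(-5 + 261)/2 = 1920.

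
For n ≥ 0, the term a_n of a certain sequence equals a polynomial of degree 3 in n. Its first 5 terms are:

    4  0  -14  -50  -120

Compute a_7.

1st diffs: -4, -14, -36, -70.
2nd diffs: -10, -22, -34.
3rd diffs: -12, -12 (constant).
Newton forward-difference form: a_n = 4 + (-4)·C(n,1) + (-10)·C(n,2) + (-12)·C(n,3).
At n = 7: n = 7, so a_7 = 4 - 28 - 210 - 420 = -654.

-654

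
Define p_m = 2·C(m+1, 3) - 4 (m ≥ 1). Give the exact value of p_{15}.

C(16, 3) = 560, so p_{15} = 1116.

1116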